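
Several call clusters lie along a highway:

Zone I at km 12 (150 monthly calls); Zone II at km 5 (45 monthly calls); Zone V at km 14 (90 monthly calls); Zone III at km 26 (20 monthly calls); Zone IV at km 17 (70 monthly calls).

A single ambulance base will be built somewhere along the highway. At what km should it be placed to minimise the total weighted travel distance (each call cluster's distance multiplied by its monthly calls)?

x = 12

For a sum of weighted absolute distances on a line, the optimum is the weighted median (not the mean). Total weight W = 375; half-weight = 187.5.
Sort by position and accumulate weight:
  km 5 (Zone II, w=45) → cum 45
  km 12 (Zone I, w=150) → cum 195  ≥ 187.5 → median here
  km 14 (Zone V, w=90) → cum 285
  km 17 (Zone IV, w=70) → cum 355
  km 26 (Zone III, w=20) → cum 375
Optimal location: km 12.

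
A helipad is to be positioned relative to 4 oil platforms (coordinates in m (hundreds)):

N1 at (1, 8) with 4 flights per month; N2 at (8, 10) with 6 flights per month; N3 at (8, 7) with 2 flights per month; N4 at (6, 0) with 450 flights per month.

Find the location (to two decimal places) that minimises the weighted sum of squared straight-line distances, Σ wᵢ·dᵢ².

The minimiser of Σwᵢ‖p−pᵢ‖² is the weighted centroid p* = (Σwᵢpᵢ)/(Σwᵢ).
Σwᵢ = 462.
Σwᵢxᵢ = 4·1 + 6·8 + 2·8 + 450·6 = 2768.
Σwᵢyᵢ = 4·8 + 6·10 + 2·7 + 450·0 = 106.
x* = 2768/462 = 5.99, y* = 106/462 = 0.23.

(5.99, 0.23)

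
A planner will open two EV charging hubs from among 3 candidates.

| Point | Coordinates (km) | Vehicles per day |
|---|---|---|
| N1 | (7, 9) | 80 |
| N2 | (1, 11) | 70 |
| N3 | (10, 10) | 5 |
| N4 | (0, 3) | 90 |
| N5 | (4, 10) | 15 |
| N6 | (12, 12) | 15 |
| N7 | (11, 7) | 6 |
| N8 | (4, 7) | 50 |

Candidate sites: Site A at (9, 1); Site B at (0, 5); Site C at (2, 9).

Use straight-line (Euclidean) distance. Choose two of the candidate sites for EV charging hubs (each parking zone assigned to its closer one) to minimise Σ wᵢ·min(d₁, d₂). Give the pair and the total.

Evaluate every pair (each demand assigned to the nearer of the two):
  {Site B, Site C}: total = 1163.7
  {Site A, Site C}: total = 1535.6
  {Site A, Site B}: total = 1824.7
Best pair: {Site B, Site C} with total 1163.7.

{Site B, Site C}, total 1163.7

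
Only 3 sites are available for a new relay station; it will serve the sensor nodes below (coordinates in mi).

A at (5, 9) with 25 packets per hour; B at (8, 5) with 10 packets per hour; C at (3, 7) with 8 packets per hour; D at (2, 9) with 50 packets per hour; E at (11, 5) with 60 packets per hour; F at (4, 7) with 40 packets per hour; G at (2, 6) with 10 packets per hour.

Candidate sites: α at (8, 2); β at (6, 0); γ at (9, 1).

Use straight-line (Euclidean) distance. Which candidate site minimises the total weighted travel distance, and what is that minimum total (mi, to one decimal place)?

α, total 1320.7 mi

Total weighted distance at each candidate:
  α (8, 2): total = 1320.7
  β (6, 0): total = 1621.2
  γ (9, 1): total = 1531.0
Minimum is at α with total 1320.7 mi.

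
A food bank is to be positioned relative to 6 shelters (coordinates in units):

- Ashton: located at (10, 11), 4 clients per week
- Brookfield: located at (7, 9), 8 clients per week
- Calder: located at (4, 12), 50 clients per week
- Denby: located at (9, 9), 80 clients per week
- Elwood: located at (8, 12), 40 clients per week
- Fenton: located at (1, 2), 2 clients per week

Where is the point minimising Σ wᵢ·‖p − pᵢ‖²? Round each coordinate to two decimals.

(7.27, 10.43)

The minimiser of Σwᵢ‖p−pᵢ‖² is the weighted centroid p* = (Σwᵢpᵢ)/(Σwᵢ).
Σwᵢ = 184.
Σwᵢxᵢ = 4·10 + 8·7 + 50·4 + 80·9 + 40·8 + 2·1 = 1338.
Σwᵢyᵢ = 4·11 + 8·9 + 50·12 + 80·9 + 40·12 + 2·2 = 1920.
x* = 1338/184 = 7.27, y* = 1920/184 = 10.43.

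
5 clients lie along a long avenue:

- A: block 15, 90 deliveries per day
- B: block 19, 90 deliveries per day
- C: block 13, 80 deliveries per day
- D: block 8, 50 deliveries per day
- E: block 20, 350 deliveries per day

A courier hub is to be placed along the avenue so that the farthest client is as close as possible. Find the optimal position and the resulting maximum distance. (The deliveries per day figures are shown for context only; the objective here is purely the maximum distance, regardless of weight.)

location 14, max distance 6

The 1-center on a line is the midpoint of the two extreme points: leftmost at 8, rightmost at 20.
Optimal location = (8 + 20)/2 = 14; maximum distance = (20 − 8)/2 = 6.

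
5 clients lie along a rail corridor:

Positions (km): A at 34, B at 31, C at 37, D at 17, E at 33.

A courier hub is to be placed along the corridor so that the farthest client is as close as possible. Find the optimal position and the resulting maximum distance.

The 1-center on a line is the midpoint of the two extreme points: leftmost at 17, rightmost at 37.
Optimal location = (17 + 37)/2 = 27; maximum distance = (37 − 17)/2 = 10.

location 27, max distance 10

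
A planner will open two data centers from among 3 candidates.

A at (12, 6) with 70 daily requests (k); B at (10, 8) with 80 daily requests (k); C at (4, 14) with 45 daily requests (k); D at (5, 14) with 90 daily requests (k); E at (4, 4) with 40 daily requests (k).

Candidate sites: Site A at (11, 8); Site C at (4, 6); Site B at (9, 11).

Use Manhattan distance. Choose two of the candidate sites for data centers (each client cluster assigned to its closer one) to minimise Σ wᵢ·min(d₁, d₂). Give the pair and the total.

{Site A, Site C}, total 1540

Evaluate every pair (each demand assigned to the nearer of the two):
  {Site A, Site C}: total = 1540
  {Site A, Site B}: total = 1720
  {Site C, Site B}: total = 1950
Best pair: {Site A, Site C} with total 1540.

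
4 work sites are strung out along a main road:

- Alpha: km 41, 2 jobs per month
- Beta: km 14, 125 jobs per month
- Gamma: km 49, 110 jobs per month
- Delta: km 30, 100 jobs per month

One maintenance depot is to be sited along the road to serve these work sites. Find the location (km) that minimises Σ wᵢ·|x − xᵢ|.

For a sum of weighted absolute distances on a line, the optimum is the weighted median (not the mean). Total weight W = 337; half-weight = 168.5.
Sort by position and accumulate weight:
  km 14 (Beta, w=125) → cum 125
  km 30 (Delta, w=100) → cum 225  ≥ 168.5 → median here
  km 41 (Alpha, w=2) → cum 227
  km 49 (Gamma, w=110) → cum 337
Optimal location: km 30.

x = 30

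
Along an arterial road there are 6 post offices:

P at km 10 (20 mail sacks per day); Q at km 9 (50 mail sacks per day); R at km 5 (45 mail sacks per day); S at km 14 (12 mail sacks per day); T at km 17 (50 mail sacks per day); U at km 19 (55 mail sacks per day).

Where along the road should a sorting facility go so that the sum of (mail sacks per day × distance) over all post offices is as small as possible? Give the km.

x = 14

For a sum of weighted absolute distances on a line, the optimum is the weighted median (not the mean). Total weight W = 232; half-weight = 116.
Sort by position and accumulate weight:
  km 5 (R, w=45) → cum 45
  km 9 (Q, w=50) → cum 95
  km 10 (P, w=20) → cum 115
  km 14 (S, w=12) → cum 127  ≥ 116 → median here
  km 17 (T, w=50) → cum 177
  km 19 (U, w=55) → cum 232
Optimal location: km 14.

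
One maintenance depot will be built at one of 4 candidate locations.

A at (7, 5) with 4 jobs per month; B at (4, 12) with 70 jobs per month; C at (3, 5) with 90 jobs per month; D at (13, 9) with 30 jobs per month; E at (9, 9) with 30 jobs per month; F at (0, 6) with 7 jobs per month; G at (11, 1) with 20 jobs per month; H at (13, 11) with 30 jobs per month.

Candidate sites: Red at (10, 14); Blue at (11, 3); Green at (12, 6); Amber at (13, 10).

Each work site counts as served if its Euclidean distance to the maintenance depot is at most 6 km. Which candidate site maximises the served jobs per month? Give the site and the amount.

Coverage radius r = 6 km; a point is covered iff (Δx)²+(Δy)² ≤ 6² = 36.
  Red (10, 14): covers {D, E, H} → 90
  Blue (11, 3): covers {A, G} → 24
  Green (12, 6): covers {A, D, E, G, H} → 114
  Amber (13, 10): covers {D, E, H} → 90
Maximum coverage at Green: 114 jobs per month.

Green, covering 114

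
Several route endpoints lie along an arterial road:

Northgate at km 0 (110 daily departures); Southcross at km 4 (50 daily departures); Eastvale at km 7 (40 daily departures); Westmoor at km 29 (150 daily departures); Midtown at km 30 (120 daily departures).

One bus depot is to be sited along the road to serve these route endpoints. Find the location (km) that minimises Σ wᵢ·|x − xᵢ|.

For a sum of weighted absolute distances on a line, the optimum is the weighted median (not the mean). Total weight W = 470; half-weight = 235.
Sort by position and accumulate weight:
  km 0 (Northgate, w=110) → cum 110
  km 4 (Southcross, w=50) → cum 160
  km 7 (Eastvale, w=40) → cum 200
  km 29 (Westmoor, w=150) → cum 350  ≥ 235 → median here
  km 30 (Midtown, w=120) → cum 470
Optimal location: km 29.

x = 29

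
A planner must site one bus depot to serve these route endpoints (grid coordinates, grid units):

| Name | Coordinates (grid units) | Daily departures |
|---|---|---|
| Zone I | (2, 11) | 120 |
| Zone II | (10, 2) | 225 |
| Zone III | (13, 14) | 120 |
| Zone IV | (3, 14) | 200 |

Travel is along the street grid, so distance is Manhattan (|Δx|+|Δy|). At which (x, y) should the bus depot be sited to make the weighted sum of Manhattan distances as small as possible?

(10, 11)

Manhattan distance separates: Σwᵢ(|x−xᵢ|+|y−yᵢ|) = Σwᵢ|x−xᵢ| + Σwᵢ|y−yᵢ|, so x and y are optimised independently as 1-D weighted medians.
Total weight W = 665; half = 332.5.
x-coordinate, sorted with cumulative weight:
  x=2 (Zone I, w=120) cum 120
  x=3 (Zone IV, w=200) cum 320
  x=10 (Zone II, w=225) cum 545  ← median
  x=13 (Zone III, w=120) cum 665
⇒ x* = 10
y-coordinate, sorted with cumulative weight:
  y=2 (Zone II, w=225) cum 225
  y=11 (Zone I, w=120) cum 345  ← median
  y=14 (Zone III, w=120) cum 465
  y=14 (Zone IV, w=200) cum 665
⇒ y* = 11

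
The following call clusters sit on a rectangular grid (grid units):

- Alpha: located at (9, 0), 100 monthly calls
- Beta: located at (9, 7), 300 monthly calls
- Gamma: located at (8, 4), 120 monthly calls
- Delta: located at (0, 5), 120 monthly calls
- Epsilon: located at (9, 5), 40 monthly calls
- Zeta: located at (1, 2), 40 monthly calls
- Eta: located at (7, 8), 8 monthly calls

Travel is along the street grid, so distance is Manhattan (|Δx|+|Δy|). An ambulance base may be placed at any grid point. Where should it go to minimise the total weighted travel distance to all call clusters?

(9, 5)

Manhattan distance separates: Σwᵢ(|x−xᵢ|+|y−yᵢ|) = Σwᵢ|x−xᵢ| + Σwᵢ|y−yᵢ|, so x and y are optimised independently as 1-D weighted medians.
Total weight W = 728; half = 364.
x-coordinate, sorted with cumulative weight:
  x=0 (Delta, w=120) cum 120
  x=1 (Zeta, w=40) cum 160
  x=7 (Eta, w=8) cum 168
  x=8 (Gamma, w=120) cum 288
  x=9 (Alpha, w=100) cum 388  ← median
  x=9 (Beta, w=300) cum 688
  x=9 (Epsilon, w=40) cum 728
⇒ x* = 9
y-coordinate, sorted with cumulative weight:
  y=0 (Alpha, w=100) cum 100
  y=2 (Zeta, w=40) cum 140
  y=4 (Gamma, w=120) cum 260
  y=5 (Delta, w=120) cum 380  ← median
  y=5 (Epsilon, w=40) cum 420
  y=7 (Beta, w=300) cum 720
  y=8 (Eta, w=8) cum 728
⇒ y* = 5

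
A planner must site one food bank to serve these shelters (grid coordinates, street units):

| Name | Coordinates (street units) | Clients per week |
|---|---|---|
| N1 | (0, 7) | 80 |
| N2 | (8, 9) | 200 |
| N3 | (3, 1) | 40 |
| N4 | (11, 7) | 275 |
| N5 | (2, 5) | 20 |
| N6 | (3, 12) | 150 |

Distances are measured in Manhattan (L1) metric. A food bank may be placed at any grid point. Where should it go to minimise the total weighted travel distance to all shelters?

Manhattan distance separates: Σwᵢ(|x−xᵢ|+|y−yᵢ|) = Σwᵢ|x−xᵢ| + Σwᵢ|y−yᵢ|, so x and y are optimised independently as 1-D weighted medians.
Total weight W = 765; half = 382.5.
x-coordinate, sorted with cumulative weight:
  x=0 (N1, w=80) cum 80
  x=2 (N5, w=20) cum 100
  x=3 (N3, w=40) cum 140
  x=3 (N6, w=150) cum 290
  x=8 (N2, w=200) cum 490  ← median
  x=11 (N4, w=275) cum 765
⇒ x* = 8
y-coordinate, sorted with cumulative weight:
  y=1 (N3, w=40) cum 40
  y=5 (N5, w=20) cum 60
  y=7 (N1, w=80) cum 140
  y=7 (N4, w=275) cum 415  ← median
  y=9 (N2, w=200) cum 615
  y=12 (N6, w=150) cum 765
⇒ y* = 7

(8, 7)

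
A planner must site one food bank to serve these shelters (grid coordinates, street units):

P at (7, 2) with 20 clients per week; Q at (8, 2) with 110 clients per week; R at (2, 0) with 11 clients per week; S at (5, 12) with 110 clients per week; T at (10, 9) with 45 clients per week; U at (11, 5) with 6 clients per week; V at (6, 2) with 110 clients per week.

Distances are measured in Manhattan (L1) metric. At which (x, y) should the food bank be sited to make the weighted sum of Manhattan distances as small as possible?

Manhattan distance separates: Σwᵢ(|x−xᵢ|+|y−yᵢ|) = Σwᵢ|x−xᵢ| + Σwᵢ|y−yᵢ|, so x and y are optimised independently as 1-D weighted medians.
Total weight W = 412; half = 206.
x-coordinate, sorted with cumulative weight:
  x=2 (R, w=11) cum 11
  x=5 (S, w=110) cum 121
  x=6 (V, w=110) cum 231  ← median
  x=7 (P, w=20) cum 251
  x=8 (Q, w=110) cum 361
  x=10 (T, w=45) cum 406
  x=11 (U, w=6) cum 412
⇒ x* = 6
y-coordinate, sorted with cumulative weight:
  y=0 (R, w=11) cum 11
  y=2 (P, w=20) cum 31
  y=2 (Q, w=110) cum 141
  y=2 (V, w=110) cum 251  ← median
  y=5 (U, w=6) cum 257
  y=9 (T, w=45) cum 302
  y=12 (S, w=110) cum 412
⇒ y* = 2

(6, 2)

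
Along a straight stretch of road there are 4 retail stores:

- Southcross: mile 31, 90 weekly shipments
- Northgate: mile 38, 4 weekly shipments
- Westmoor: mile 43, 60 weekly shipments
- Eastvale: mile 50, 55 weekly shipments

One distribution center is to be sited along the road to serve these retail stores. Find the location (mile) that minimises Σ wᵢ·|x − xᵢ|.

For a sum of weighted absolute distances on a line, the optimum is the weighted median (not the mean). Total weight W = 209; half-weight = 104.5.
Sort by position and accumulate weight:
  mile 31 (Southcross, w=90) → cum 90
  mile 38 (Northgate, w=4) → cum 94
  mile 43 (Westmoor, w=60) → cum 154  ≥ 104.5 → median here
  mile 50 (Eastvale, w=55) → cum 209
Optimal location: mile 43.

x = 43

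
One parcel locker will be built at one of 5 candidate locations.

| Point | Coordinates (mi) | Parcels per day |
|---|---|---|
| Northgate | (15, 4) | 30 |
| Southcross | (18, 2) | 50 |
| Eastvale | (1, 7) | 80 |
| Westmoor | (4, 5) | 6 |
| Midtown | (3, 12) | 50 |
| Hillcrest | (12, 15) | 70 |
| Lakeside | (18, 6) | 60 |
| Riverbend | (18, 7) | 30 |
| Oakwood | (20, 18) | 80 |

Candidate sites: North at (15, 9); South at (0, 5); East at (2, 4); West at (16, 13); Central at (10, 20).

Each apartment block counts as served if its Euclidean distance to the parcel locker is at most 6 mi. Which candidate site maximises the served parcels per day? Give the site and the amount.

North, covering 120

Coverage radius r = 6 mi; a point is covered iff (Δx)²+(Δy)² ≤ 6² = 36.
  North (15, 9): covers {Northgate, Lakeside, Riverbend} → 120
  South (0, 5): covers {Eastvale, Westmoor} → 86
  East (2, 4): covers {Eastvale, Westmoor} → 86
  West (16, 13): covers {Hillcrest} → 70
  Central (10, 20): covers {Hillcrest} → 70
Maximum coverage at North: 120 parcels per day.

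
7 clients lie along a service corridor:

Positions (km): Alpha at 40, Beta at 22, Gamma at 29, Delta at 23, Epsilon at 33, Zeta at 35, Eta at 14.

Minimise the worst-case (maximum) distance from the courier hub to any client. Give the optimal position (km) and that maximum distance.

The 1-center on a line is the midpoint of the two extreme points: leftmost at 14, rightmost at 40.
Optimal location = (14 + 40)/2 = 27; maximum distance = (40 − 14)/2 = 13.

location 27, max distance 13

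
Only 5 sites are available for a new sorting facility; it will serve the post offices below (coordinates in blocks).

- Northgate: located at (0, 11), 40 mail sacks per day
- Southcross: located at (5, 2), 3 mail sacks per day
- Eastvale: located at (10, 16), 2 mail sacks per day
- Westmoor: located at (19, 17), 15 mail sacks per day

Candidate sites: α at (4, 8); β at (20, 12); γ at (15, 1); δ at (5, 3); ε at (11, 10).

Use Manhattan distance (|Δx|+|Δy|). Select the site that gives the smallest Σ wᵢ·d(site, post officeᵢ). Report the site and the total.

α, total 689 blocks

Total weighted distance at each candidate:
  α (4, 8): total = 689
  β (20, 12): total = 1033
  γ (15, 1): total = 1373
  δ (5, 3): total = 979
  ε (11, 10): total = 761
Minimum is at α with total 689 blocks.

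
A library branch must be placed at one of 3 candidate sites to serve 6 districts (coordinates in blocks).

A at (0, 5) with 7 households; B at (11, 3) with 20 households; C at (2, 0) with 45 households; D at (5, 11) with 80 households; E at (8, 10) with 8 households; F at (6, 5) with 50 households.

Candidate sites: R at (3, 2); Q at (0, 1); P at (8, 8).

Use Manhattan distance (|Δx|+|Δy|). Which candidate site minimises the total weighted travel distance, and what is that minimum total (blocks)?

P, total 1613 blocks

Total weighted distance at each candidate:
  R (3, 2): total = 1641
  Q (0, 1): total = 2259
  P (8, 8): total = 1613
Minimum is at P with total 1613 blocks.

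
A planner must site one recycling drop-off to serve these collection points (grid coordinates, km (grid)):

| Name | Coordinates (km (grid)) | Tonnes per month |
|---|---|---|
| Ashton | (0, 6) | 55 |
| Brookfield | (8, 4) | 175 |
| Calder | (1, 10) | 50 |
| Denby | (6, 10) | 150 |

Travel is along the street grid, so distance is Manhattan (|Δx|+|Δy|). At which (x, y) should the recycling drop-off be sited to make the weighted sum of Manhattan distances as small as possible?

Manhattan distance separates: Σwᵢ(|x−xᵢ|+|y−yᵢ|) = Σwᵢ|x−xᵢ| + Σwᵢ|y−yᵢ|, so x and y are optimised independently as 1-D weighted medians.
Total weight W = 430; half = 215.
x-coordinate, sorted with cumulative weight:
  x=0 (Ashton, w=55) cum 55
  x=1 (Calder, w=50) cum 105
  x=6 (Denby, w=150) cum 255  ← median
  x=8 (Brookfield, w=175) cum 430
⇒ x* = 6
y-coordinate, sorted with cumulative weight:
  y=4 (Brookfield, w=175) cum 175
  y=6 (Ashton, w=55) cum 230  ← median
  y=10 (Calder, w=50) cum 280
  y=10 (Denby, w=150) cum 430
⇒ y* = 6

(6, 6)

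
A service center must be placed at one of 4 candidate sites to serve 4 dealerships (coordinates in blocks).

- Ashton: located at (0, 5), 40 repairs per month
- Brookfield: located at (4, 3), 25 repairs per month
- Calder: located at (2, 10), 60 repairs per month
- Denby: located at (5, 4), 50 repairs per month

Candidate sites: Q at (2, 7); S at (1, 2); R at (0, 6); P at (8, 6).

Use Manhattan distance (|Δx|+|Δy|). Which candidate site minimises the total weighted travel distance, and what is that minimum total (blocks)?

Q, total 790 blocks

Total weighted distance at each candidate:
  Q (2, 7): total = 790
  S (1, 2): total = 1100
  R (0, 6): total = 925
  P (8, 6): total = 1385
Minimum is at Q with total 790 blocks.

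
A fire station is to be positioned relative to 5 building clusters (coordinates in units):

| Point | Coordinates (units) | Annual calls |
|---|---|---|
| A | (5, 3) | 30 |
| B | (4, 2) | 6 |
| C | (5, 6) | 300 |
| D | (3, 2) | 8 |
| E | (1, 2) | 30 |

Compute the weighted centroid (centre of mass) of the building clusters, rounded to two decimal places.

The minimiser of Σwᵢ‖p−pᵢ‖² is the weighted centroid p* = (Σwᵢpᵢ)/(Σwᵢ).
Σwᵢ = 374.
Σwᵢxᵢ = 30·5 + 6·4 + 300·5 + 8·3 + 30·1 = 1728.
Σwᵢyᵢ = 30·3 + 6·2 + 300·6 + 8·2 + 30·2 = 1978.
x* = 1728/374 = 4.62, y* = 1978/374 = 5.29.

(4.62, 5.29)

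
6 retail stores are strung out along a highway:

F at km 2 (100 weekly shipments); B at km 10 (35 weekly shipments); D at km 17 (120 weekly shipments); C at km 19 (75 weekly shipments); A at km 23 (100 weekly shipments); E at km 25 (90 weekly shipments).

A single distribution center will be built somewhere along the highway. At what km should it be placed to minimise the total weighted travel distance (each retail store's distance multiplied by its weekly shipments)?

x = 19

For a sum of weighted absolute distances on a line, the optimum is the weighted median (not the mean). Total weight W = 520; half-weight = 260.
Sort by position and accumulate weight:
  km 2 (F, w=100) → cum 100
  km 10 (B, w=35) → cum 135
  km 17 (D, w=120) → cum 255
  km 19 (C, w=75) → cum 330  ≥ 260 → median here
  km 23 (A, w=100) → cum 430
  km 25 (E, w=90) → cum 520
Optimal location: km 19.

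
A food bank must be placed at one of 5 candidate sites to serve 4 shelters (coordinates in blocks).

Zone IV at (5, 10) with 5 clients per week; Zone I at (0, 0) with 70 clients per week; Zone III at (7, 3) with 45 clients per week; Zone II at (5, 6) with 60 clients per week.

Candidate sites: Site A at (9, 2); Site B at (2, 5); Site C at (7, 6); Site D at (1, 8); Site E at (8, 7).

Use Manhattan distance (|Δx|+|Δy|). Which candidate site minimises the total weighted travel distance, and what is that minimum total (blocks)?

Total weighted distance at each candidate:
  Site A (9, 2): total = 1445
  Site B (2, 5): total = 1085
  Site C (7, 6): total = 1195
  Site D (1, 8): total = 1515
  Site E (8, 7): total = 1545
Minimum is at Site B with total 1085 blocks.

Site B, total 1085 blocks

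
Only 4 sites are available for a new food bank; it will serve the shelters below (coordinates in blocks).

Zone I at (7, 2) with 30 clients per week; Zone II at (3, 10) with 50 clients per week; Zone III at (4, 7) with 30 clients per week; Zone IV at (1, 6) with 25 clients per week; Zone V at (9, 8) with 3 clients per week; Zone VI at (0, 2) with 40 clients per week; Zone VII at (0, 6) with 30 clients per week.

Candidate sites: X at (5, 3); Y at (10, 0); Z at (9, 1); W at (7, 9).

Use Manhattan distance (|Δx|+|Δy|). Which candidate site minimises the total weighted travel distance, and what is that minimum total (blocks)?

Total weighted distance at each candidate:
  X (5, 3): total = 1372
  Y (10, 0): total = 2752
  Z (9, 1): total = 2336
  W (7, 9): total = 1704
Minimum is at X with total 1372 blocks.

X, total 1372 blocks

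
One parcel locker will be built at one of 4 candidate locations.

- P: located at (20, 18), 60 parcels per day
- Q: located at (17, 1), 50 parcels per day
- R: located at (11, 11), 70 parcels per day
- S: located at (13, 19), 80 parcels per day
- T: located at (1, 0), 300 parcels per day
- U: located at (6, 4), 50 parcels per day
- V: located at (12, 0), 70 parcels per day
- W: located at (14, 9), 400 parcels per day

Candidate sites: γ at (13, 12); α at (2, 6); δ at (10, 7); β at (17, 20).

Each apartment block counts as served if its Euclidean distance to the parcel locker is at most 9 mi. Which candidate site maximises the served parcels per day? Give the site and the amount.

δ, covering 590

Coverage radius r = 9 mi; a point is covered iff (Δx)²+(Δy)² ≤ 9² = 81.
  γ (13, 12): covers {R, S, W} → 550
  α (2, 6): covers {T, U} → 350
  δ (10, 7): covers {R, U, V, W} → 590
  β (17, 20): covers {P, S} → 140
Maximum coverage at δ: 590 parcels per day.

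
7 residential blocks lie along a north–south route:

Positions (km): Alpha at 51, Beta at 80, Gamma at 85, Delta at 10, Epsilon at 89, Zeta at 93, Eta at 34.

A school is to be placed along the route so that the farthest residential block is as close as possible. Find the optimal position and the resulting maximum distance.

The 1-center on a line is the midpoint of the two extreme points: leftmost at 10, rightmost at 93.
Optimal location = (10 + 93)/2 = 51.5; maximum distance = (93 − 10)/2 = 41.5.

location 51.5, max distance 41.5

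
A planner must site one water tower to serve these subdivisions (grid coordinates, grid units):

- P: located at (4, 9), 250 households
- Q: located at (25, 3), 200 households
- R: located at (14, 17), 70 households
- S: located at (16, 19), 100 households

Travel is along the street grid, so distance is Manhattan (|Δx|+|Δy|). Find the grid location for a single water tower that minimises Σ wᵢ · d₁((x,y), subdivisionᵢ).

Manhattan distance separates: Σwᵢ(|x−xᵢ|+|y−yᵢ|) = Σwᵢ|x−xᵢ| + Σwᵢ|y−yᵢ|, so x and y are optimised independently as 1-D weighted medians.
Total weight W = 620; half = 310.
x-coordinate, sorted with cumulative weight:
  x=4 (P, w=250) cum 250
  x=14 (R, w=70) cum 320  ← median
  x=16 (S, w=100) cum 420
  x=25 (Q, w=200) cum 620
⇒ x* = 14
y-coordinate, sorted with cumulative weight:
  y=3 (Q, w=200) cum 200
  y=9 (P, w=250) cum 450  ← median
  y=17 (R, w=70) cum 520
  y=19 (S, w=100) cum 620
⇒ y* = 9

(14, 9)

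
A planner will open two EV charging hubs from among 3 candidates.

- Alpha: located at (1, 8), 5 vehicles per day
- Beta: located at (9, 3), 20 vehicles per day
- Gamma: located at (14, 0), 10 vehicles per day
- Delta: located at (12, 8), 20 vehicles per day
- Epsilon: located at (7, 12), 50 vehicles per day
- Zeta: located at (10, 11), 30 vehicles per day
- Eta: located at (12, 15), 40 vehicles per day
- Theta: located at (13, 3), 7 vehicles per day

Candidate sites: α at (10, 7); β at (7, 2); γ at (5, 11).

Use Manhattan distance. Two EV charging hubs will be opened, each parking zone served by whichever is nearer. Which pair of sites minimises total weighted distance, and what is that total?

{α, γ}, total 1024

Evaluate every pair (each demand assigned to the nearer of the two):
  {α, γ}: total = 1024
  {β, γ}: total = 1174
  {α, β}: total = 1229
Best pair: {α, γ} with total 1024.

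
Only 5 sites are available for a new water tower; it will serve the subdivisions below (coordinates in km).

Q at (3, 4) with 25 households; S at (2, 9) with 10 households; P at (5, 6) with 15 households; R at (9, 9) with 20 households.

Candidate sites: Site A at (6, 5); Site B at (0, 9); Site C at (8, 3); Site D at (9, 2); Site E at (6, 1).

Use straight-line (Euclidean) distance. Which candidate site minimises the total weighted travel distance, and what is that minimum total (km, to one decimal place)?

Site A, total 256.8 km

Total weighted distance at each candidate:
  Site A (6, 5): total = 256.8
  Site B (0, 9): total = 433.2
  Site C (8, 3): total = 397.6
  Site D (9, 2): total = 482.0
  Site E (6, 1): total = 442.9
Minimum is at Site A with total 256.8 km.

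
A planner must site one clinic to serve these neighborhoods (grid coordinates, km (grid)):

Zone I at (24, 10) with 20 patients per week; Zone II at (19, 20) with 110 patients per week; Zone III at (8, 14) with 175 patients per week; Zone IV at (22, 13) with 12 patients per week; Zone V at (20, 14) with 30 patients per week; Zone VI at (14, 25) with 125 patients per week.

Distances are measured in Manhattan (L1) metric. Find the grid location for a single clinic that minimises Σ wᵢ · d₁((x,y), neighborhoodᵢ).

Manhattan distance separates: Σwᵢ(|x−xᵢ|+|y−yᵢ|) = Σwᵢ|x−xᵢ| + Σwᵢ|y−yᵢ|, so x and y are optimised independently as 1-D weighted medians.
Total weight W = 472; half = 236.
x-coordinate, sorted with cumulative weight:
  x=8 (Zone III, w=175) cum 175
  x=14 (Zone VI, w=125) cum 300  ← median
  x=19 (Zone II, w=110) cum 410
  x=20 (Zone V, w=30) cum 440
  x=22 (Zone IV, w=12) cum 452
  x=24 (Zone I, w=20) cum 472
⇒ x* = 14
y-coordinate, sorted with cumulative weight:
  y=10 (Zone I, w=20) cum 20
  y=13 (Zone IV, w=12) cum 32
  y=14 (Zone III, w=175) cum 207
  y=14 (Zone V, w=30) cum 237  ← median
  y=20 (Zone II, w=110) cum 347
  y=25 (Zone VI, w=125) cum 472
⇒ y* = 14

(14, 14)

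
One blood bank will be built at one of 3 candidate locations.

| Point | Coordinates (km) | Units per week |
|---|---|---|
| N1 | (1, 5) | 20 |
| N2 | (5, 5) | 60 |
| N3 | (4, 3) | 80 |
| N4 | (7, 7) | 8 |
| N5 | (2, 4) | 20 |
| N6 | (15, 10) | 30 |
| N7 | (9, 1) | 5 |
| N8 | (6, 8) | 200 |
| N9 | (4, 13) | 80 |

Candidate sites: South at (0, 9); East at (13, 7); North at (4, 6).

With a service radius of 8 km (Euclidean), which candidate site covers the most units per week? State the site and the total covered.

North, covering 473

Coverage radius r = 8 km; a point is covered iff (Δx)²+(Δy)² ≤ 8² = 64.
  South (0, 9): covers {N1, N2, N3, N4, N5, N8, N9} → 468
  East (13, 7): covers {N4, N6, N7, N8} → 243
  North (4, 6): covers {N1, N2, N3, N4, N5, N7, N8, N9} → 473
Maximum coverage at North: 473 units per week.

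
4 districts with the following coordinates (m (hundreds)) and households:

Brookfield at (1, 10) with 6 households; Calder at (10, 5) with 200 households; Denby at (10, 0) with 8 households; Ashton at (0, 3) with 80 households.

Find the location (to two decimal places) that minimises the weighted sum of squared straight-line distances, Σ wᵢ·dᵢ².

The minimiser of Σwᵢ‖p−pᵢ‖² is the weighted centroid p* = (Σwᵢpᵢ)/(Σwᵢ).
Σwᵢ = 294.
Σwᵢxᵢ = 6·1 + 200·10 + 8·10 + 80·0 = 2086.
Σwᵢyᵢ = 6·10 + 200·5 + 8·0 + 80·3 = 1300.
x* = 2086/294 = 7.10, y* = 1300/294 = 4.42.

(7.10, 4.42)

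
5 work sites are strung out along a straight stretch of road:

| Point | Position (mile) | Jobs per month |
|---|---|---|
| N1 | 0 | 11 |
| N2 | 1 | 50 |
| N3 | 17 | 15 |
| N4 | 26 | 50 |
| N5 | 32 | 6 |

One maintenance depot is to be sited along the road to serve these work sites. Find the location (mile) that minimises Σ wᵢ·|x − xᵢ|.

x = 17

For a sum of weighted absolute distances on a line, the optimum is the weighted median (not the mean). Total weight W = 132; half-weight = 66.
Sort by position and accumulate weight:
  mile 0 (N1, w=11) → cum 11
  mile 1 (N2, w=50) → cum 61
  mile 17 (N3, w=15) → cum 76  ≥ 66 → median here
  mile 26 (N4, w=50) → cum 126
  mile 32 (N5, w=6) → cum 132
Optimal location: mile 17.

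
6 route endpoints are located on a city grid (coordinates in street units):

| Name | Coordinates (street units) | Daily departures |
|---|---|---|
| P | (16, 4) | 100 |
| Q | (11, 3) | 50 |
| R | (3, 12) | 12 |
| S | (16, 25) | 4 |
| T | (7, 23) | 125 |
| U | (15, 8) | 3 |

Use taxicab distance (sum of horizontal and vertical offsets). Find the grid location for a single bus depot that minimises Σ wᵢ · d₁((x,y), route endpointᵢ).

Manhattan distance separates: Σwᵢ(|x−xᵢ|+|y−yᵢ|) = Σwᵢ|x−xᵢ| + Σwᵢ|y−yᵢ|, so x and y are optimised independently as 1-D weighted medians.
Total weight W = 294; half = 147.
x-coordinate, sorted with cumulative weight:
  x=3 (R, w=12) cum 12
  x=7 (T, w=125) cum 137
  x=11 (Q, w=50) cum 187  ← median
  x=15 (U, w=3) cum 190
  x=16 (P, w=100) cum 290
  x=16 (S, w=4) cum 294
⇒ x* = 11
y-coordinate, sorted with cumulative weight:
  y=3 (Q, w=50) cum 50
  y=4 (P, w=100) cum 150  ← median
  y=8 (U, w=3) cum 153
  y=12 (R, w=12) cum 165
  y=23 (T, w=125) cum 290
  y=25 (S, w=4) cum 294
⇒ y* = 4

(11, 4)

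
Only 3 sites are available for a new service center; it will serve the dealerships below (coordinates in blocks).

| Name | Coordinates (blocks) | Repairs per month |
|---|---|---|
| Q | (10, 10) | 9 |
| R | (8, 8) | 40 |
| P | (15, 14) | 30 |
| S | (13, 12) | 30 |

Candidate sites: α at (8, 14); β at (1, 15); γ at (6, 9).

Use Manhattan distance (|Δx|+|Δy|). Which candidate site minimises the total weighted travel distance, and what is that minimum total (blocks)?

α, total 714 blocks

Total weighted distance at each candidate:
  α (8, 14): total = 714
  β (1, 15): total = 1586
  γ (6, 9): total = 885
Minimum is at α with total 714 blocks.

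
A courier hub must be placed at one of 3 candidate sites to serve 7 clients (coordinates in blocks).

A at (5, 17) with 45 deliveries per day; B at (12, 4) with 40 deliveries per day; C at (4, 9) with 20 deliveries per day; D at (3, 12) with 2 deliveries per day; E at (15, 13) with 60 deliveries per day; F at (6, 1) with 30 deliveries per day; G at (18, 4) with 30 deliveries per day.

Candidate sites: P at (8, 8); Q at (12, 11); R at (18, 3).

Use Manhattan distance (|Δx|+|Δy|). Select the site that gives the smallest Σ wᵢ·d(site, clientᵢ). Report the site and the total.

Total weighted distance at each candidate:
  P (8, 8): total = 2388
  Q (12, 11): total = 2255
  R (18, 3): total = 3173
Minimum is at Q with total 2255 blocks.

Q, total 2255 blocks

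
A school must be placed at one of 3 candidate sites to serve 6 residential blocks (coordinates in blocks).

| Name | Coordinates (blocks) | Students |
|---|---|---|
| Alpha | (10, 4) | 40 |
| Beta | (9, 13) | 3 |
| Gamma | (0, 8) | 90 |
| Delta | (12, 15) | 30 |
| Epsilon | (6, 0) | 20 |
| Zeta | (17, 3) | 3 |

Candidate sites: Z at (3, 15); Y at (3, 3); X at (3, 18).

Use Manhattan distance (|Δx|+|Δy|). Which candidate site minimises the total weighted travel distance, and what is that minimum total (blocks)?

Total weighted distance at each candidate:
  Z (3, 15): total = 2352
  Y (3, 3): total = 1880
  X (3, 18): total = 2910
Minimum is at Y with total 1880 blocks.

Y, total 1880 blocks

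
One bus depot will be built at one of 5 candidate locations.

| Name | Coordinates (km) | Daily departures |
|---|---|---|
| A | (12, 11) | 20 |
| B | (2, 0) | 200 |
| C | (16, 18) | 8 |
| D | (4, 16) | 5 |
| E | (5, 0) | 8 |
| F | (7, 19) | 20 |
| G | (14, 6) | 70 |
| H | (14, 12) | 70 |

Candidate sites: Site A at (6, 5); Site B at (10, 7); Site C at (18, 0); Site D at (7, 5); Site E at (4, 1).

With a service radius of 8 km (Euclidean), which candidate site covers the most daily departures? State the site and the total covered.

Site D, covering 298

Coverage radius r = 8 km; a point is covered iff (Δx)²+(Δy)² ≤ 8² = 64.
  Site A (6, 5): covers {B, E} → 208
  Site B (10, 7): covers {A, G, H} → 160
  Site C (18, 0): covers {G} → 70
  Site D (7, 5): covers {A, B, E, G} → 298
  Site E (4, 1): covers {B, E} → 208
Maximum coverage at Site D: 298 daily departures.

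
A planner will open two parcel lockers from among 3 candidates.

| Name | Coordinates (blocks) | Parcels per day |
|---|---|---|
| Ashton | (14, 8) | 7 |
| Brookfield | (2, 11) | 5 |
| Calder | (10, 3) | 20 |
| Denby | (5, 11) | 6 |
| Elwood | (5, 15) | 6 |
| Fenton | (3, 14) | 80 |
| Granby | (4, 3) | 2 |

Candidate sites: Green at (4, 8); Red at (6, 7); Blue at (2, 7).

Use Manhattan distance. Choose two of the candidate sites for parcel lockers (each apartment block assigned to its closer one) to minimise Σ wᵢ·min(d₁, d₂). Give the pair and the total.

Evaluate every pair (each demand assigned to the nearer of the two):
  {Green, Red}: total = 890
  {Green, Blue}: total = 952
  {Red, Blue}: total = 979
Best pair: {Green, Red} with total 890.

{Green, Red}, total 890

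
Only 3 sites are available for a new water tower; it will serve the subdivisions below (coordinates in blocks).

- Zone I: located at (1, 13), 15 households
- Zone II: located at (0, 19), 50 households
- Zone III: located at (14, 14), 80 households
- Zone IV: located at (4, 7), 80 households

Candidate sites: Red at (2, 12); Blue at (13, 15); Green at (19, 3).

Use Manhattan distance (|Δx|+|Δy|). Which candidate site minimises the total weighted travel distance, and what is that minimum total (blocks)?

Total weighted distance at each candidate:
  Red (2, 12): total = 2160
  Blue (13, 15): total = 2580
  Green (19, 3): total = 4970
Minimum is at Red with total 2160 blocks.

Red, total 2160 blocks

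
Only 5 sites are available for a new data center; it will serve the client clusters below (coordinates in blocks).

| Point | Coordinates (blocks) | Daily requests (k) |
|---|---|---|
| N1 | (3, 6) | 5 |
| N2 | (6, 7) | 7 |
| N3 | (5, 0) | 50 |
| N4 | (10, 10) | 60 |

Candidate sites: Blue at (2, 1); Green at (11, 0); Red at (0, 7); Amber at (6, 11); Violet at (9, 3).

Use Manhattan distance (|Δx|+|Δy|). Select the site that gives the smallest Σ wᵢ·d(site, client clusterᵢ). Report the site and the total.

Violet, total 924 blocks

Total weighted distance at each candidate:
  Blue (2, 1): total = 1320
  Green (11, 0): total = 1114
  Red (0, 7): total = 1442
  Amber (6, 11): total = 968
  Violet (9, 3): total = 924
Minimum is at Violet with total 924 blocks.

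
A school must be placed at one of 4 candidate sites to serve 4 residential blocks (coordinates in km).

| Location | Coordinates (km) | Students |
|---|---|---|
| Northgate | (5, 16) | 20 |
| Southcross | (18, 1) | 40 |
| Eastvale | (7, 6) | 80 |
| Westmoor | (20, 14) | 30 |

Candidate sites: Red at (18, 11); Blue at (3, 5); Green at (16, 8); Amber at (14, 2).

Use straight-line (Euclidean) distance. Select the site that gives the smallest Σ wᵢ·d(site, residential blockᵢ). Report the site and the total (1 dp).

Total weighted distance at each candidate:
  Red (18, 11): total = 1753.4
  Blue (3, 5): total = 1751.5
  Green (16, 8): total = 1517.1
  Amber (14, 2): total = 1545.3
Minimum is at Green with total 1517.1 km.

Green, total 1517.1 km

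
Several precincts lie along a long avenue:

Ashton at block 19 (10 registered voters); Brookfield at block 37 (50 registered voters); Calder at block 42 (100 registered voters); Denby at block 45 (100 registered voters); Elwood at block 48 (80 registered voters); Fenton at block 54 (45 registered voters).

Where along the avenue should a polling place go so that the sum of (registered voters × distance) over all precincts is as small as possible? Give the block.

For a sum of weighted absolute distances on a line, the optimum is the weighted median (not the mean). Total weight W = 385; half-weight = 192.5.
Sort by position and accumulate weight:
  block 19 (Ashton, w=10) → cum 10
  block 37 (Brookfield, w=50) → cum 60
  block 42 (Calder, w=100) → cum 160
  block 45 (Denby, w=100) → cum 260  ≥ 192.5 → median here
  block 48 (Elwood, w=80) → cum 340
  block 54 (Fenton, w=45) → cum 385
Optimal location: block 45.

x = 45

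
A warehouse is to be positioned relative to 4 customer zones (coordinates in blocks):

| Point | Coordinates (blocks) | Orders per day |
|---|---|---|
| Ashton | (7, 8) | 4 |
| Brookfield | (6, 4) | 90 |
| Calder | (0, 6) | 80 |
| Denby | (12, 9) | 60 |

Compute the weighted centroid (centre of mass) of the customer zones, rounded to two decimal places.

(5.50, 6.03)

The minimiser of Σwᵢ‖p−pᵢ‖² is the weighted centroid p* = (Σwᵢpᵢ)/(Σwᵢ).
Σwᵢ = 234.
Σwᵢxᵢ = 4·7 + 90·6 + 80·0 + 60·12 = 1288.
Σwᵢyᵢ = 4·8 + 90·4 + 80·6 + 60·9 = 1412.
x* = 1288/234 = 5.50, y* = 1412/234 = 6.03.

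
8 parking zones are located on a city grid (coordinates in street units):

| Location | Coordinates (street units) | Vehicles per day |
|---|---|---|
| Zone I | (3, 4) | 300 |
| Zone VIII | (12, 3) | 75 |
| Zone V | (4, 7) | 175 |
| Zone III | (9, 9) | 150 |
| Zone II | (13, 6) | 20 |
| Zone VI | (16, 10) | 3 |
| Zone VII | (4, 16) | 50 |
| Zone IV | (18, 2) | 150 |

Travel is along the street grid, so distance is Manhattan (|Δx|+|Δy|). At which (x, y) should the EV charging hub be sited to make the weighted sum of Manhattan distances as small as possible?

(4, 4)

Manhattan distance separates: Σwᵢ(|x−xᵢ|+|y−yᵢ|) = Σwᵢ|x−xᵢ| + Σwᵢ|y−yᵢ|, so x and y are optimised independently as 1-D weighted medians.
Total weight W = 923; half = 461.5.
x-coordinate, sorted with cumulative weight:
  x=3 (Zone I, w=300) cum 300
  x=4 (Zone V, w=175) cum 475  ← median
  x=4 (Zone VII, w=50) cum 525
  x=9 (Zone III, w=150) cum 675
  x=12 (Zone VIII, w=75) cum 750
  x=13 (Zone II, w=20) cum 770
  x=16 (Zone VI, w=3) cum 773
  x=18 (Zone IV, w=150) cum 923
⇒ x* = 4
y-coordinate, sorted with cumulative weight:
  y=2 (Zone IV, w=150) cum 150
  y=3 (Zone VIII, w=75) cum 225
  y=4 (Zone I, w=300) cum 525  ← median
  y=6 (Zone II, w=20) cum 545
  y=7 (Zone V, w=175) cum 720
  y=9 (Zone III, w=150) cum 870
  y=10 (Zone VI, w=3) cum 873
  y=16 (Zone VII, w=50) cum 923
⇒ y* = 4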